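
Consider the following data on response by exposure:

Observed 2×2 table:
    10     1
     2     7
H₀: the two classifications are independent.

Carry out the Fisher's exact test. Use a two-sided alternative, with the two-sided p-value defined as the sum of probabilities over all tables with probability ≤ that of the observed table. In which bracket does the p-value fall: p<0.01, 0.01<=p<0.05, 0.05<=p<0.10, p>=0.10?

Margins: r₁=11, r₂=9, c₁=12, c₂=8, n=20
p_obs = C(11,10)·C(9,2)/C(20,12); sum pmf over tables with pmf ≤ p_obs
p-value (two-sided) = 0.00452
→ bracket: p<0.01

p-value bracket: p<0.01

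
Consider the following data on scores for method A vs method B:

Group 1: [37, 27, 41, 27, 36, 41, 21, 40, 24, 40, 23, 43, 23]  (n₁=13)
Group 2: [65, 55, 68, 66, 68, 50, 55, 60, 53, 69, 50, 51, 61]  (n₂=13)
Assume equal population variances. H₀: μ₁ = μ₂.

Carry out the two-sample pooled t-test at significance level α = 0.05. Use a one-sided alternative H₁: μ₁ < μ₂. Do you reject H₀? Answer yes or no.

x̄₁=32.538, s₁=8.393, n₁=13
x̄₂=59.308, s₂=7.330, n₂=13
s_p² = [12·8.393² + 12·7.330²]/24 = 62.0833
SE = √(s_p²·(1/13+1/13)) = 3.0905
t = (32.538−59.308)/3.0905 = -8.6617
df = 24
p-value (one-sided, H₁ less) = 0.00000
At α=0.05: p < α → reject H₀

reject H₀: yes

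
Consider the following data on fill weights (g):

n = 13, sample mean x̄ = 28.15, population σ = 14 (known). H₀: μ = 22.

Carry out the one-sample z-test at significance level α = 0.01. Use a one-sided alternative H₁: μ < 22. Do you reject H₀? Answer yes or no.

reject H₀: no

SE = σ/√n = 14/√13 = 3.8829
z = (x̄−μ₀)/SE = (28.15−22)/3.8829 = 1.5839
p-value (one-sided, H₁ less) = 0.94339
At α=0.01: p ≥ α → fail to reject H₀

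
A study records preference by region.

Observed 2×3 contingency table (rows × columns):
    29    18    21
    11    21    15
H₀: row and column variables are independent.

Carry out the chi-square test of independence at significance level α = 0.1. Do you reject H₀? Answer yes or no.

Row totals [68, 47], col totals [40, 39, 36], n=115
χ² = (29−23.65)²/23.65 + (18−23.06)²/23.06 + (21−21.29)²/21.29 + (11−16.35)²/16.35 + (21−15.94)²/15.94 + (15−14.71)²/14.71 = 5.6856
df = 2
p-value (upper-tail) = 0.05826
At α=0.1: p < α → reject H₀

reject H₀: yes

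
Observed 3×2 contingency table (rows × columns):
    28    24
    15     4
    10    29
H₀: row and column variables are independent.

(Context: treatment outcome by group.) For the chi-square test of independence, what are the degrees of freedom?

degrees of freedom = 2

df = (r−1)(c−1) = (3−1)·(2−1) = 2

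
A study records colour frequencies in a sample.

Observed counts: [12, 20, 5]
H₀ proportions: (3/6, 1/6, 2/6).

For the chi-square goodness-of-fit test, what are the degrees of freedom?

df = k − 1 = 3 − 1 = 2

degrees of freedom = 2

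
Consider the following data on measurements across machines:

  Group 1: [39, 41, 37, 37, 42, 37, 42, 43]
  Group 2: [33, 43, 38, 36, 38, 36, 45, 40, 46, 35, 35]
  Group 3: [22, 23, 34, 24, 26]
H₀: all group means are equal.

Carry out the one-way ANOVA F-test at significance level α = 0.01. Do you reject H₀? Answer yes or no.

Group means [39.75, 38.64, 25.80], grand mean 36.333
SSB = Σnᵢ(x̄ᵢ−x̄)² = 706.488; SSW = ΣΣ(x−x̄ᵢ)² = 326.845
MSB = 706.488/2 = 353.2439; MSW = 326.845/21 = 15.5641
F = MSB/MSW = 22.6961
df = (2, 21)
p-value (upper-tail) = 0.00001
At α=0.01: p < α → reject H₀

reject H₀: yes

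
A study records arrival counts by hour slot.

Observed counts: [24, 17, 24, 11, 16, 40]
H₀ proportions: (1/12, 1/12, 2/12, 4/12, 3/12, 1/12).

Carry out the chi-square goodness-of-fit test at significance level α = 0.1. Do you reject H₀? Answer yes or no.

reject H₀: yes

n = 132; E_i = n·p_i = [11.00, 11.00, 22.00, 44.00, 33.00, 11.00]
χ² = (24−11.00)²/11.00 + (17−11.00)²/11.00 + (24−22.00)²/22.00 + (11−44.00)²/44.00 + (16−33.00)²/33.00 + (40−11.00)²/11.00 = 128.7803
df = 5
p-value (upper-tail) = 0.00000
At α=0.1: p < α → reject H₀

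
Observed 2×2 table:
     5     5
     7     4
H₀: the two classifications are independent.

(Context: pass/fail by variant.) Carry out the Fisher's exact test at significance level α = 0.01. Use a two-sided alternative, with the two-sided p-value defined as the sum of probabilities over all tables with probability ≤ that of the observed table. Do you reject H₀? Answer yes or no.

Margins: r₁=10, r₂=11, c₁=12, c₂=9, n=21
p_obs = C(10,5)·C(11,7)/C(21,12); sum pmf over tables with pmf ≤ p_obs
p-value (two-sided) = 0.66992
At α=0.01: p ≥ α → fail to reject H₀

reject H₀: no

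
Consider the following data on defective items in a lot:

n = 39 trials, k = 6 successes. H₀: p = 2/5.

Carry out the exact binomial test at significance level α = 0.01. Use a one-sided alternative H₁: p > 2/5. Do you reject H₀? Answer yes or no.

reject H₀: no

Exact binomial: n=39, k=6, p₀=2/5=0.4000
P(X≥6) from Σ C(n,i)·p₀^i·(1−p₀)^(n−i)
p-value (one-sided, H₁ greater) = 0.99979
At α=0.01: p ≥ α → fail to reject H₀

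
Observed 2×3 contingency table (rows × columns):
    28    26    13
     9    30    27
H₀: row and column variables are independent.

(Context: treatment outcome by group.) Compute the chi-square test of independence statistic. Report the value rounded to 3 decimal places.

Row totals [67, 66], col totals [37, 56, 40], n=133
χ² = (28−18.64)²/18.64 + (26−28.21)²/28.21 + (13−20.15)²/20.15 + (9−18.36)²/18.36 + (30−27.79)²/27.79 + (27−19.85)²/19.85 = 14.9358
df = 2

test statistic = 14.936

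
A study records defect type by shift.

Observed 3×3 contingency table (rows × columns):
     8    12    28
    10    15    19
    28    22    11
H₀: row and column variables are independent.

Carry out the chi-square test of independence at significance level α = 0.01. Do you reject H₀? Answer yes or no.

reject H₀: yes

Row totals [48, 44, 61], col totals [46, 49, 58], n=153
χ² = (8−14.43)²/14.43 + (12−15.37)²/15.37 + (28−18.20)²/18.20 + (10−13.23)²/13.23 + (15−14.09)²/14.09 + (19−16.68)²/16.68 + (28−18.34)²/18.34 + (22−19.54)²/19.54 + (11−23.12)²/23.12 = 21.8136
df = 4
p-value (upper-tail) = 0.00022
At α=0.01: p < α → reject H₀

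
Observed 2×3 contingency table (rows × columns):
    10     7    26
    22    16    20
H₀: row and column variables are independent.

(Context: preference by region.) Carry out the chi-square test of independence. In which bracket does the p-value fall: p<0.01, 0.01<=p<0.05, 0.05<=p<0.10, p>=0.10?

p-value bracket: 0.01<=p<0.05

Row totals [43, 58], col totals [32, 23, 46], n=101
χ² = (10−13.62)²/13.62 + (7−9.79)²/9.79 + (26−19.58)²/19.58 + (22−18.38)²/18.38 + (16−13.21)²/13.21 + (20−26.42)²/26.42 = 6.7250
df = 2
p-value (upper-tail) = 0.03465
→ bracket: 0.01<=p<0.05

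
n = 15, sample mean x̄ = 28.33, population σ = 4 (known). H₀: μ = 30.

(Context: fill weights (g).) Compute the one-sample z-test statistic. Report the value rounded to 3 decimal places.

test statistic = -1.617

SE = σ/√n = 4/√15 = 1.0328
z = (x̄−μ₀)/SE = (28.33−30)/1.0328 = -1.6170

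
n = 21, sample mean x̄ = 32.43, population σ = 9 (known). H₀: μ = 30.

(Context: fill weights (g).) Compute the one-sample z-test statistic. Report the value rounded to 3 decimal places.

SE = σ/√n = 9/√21 = 1.9640
z = (x̄−μ₀)/SE = (32.43−30)/1.9640 = 1.2373

test statistic = 1.237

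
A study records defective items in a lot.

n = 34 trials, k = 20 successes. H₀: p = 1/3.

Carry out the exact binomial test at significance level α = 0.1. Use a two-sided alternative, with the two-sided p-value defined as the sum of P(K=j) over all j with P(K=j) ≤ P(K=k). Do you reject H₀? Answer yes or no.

reject H₀: yes

Exact binomial: n=34, k=20, p₀=1/3=0.3333
P(X=j) = C(n,j)·p₀^j·(1−p₀)^(n−j); p = Σ P(X=j) over j with P(X=j) ≤ P(X=20)
p-value (two-sided) = 0.00294
At α=0.1: p < α → reject H₀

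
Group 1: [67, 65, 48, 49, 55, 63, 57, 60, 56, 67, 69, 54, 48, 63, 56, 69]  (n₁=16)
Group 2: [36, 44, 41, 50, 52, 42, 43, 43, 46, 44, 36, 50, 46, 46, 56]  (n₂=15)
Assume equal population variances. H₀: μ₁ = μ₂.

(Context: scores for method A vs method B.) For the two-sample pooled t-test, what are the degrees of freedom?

degrees of freedom = 29

df = n₁ + n₂ − 2 = 16 + 15 − 2 = 29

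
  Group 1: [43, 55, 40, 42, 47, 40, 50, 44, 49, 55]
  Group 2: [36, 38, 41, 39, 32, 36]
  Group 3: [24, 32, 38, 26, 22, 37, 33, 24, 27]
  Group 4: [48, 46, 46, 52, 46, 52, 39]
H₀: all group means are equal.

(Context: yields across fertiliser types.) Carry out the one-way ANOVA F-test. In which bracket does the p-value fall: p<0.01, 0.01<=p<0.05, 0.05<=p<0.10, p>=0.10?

p-value bracket: p<0.01

Group means [46.50, 37.00, 29.22, 47.00], grand mean 39.969
SSB = Σnᵢ(x̄ᵢ−x̄)² = 1864.913; SSW = ΣΣ(x−x̄ᵢ)² = 734.056
MSB = 1864.913/3 = 621.6377; MSW = 734.056/28 = 26.2163
F = MSB/MSW = 23.7119
df = (3, 28)
p-value (upper-tail) = 0.00000
→ bracket: p<0.01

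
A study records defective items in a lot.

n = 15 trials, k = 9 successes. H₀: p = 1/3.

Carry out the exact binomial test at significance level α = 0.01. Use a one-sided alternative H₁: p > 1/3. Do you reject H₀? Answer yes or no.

reject H₀: no

Exact binomial: n=15, k=9, p₀=1/3=0.3333
P(X≥9) from Σ C(n,i)·p₀^i·(1−p₀)^(n−i)
p-value (one-sided, H₁ greater) = 0.03083
At α=0.01: p ≥ α → fail to reject H₀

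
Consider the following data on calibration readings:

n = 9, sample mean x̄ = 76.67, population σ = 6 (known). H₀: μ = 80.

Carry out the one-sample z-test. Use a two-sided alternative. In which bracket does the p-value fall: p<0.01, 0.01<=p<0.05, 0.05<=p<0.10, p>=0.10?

p-value bracket: 0.05<=p<0.10

SE = σ/√n = 6/√9 = 2.0000
z = (x̄−μ₀)/SE = (76.67−80)/2.0000 = -1.6650
p-value (two-sided) = 0.09591
→ bracket: 0.05<=p<0.10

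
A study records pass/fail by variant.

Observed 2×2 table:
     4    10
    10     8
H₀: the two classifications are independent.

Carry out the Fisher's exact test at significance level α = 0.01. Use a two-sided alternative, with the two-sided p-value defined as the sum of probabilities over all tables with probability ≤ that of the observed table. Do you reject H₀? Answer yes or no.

reject H₀: no

Margins: r₁=14, r₂=18, c₁=14, c₂=18, n=32
p_obs = C(14,4)·C(18,10)/C(32,14); sum pmf over tables with pmf ≤ p_obs
p-value (two-sided) = 0.16487
At α=0.01: p ≥ α → fail to reject H₀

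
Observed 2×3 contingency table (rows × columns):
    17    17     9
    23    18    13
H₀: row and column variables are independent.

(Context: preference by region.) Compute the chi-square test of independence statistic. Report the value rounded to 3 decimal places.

test statistic = 0.414

Row totals [43, 54], col totals [40, 35, 22], n=97
χ² = (17−17.73)²/17.73 + (17−15.52)²/15.52 + (9−9.75)²/9.75 + (23−22.27)²/22.27 + (18−19.48)²/19.48 + (13−12.25)²/12.25 = 0.4137
df = 2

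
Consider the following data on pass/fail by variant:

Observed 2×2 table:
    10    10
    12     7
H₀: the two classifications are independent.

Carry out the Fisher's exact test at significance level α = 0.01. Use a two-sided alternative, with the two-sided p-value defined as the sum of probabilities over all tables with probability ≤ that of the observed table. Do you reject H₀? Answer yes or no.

Margins: r₁=20, r₂=19, c₁=22, c₂=17, n=39
p_obs = C(20,10)·C(19,12)/C(39,22); sum pmf over tables with pmf ≤ p_obs
p-value (two-sided) = 0.52311
At α=0.01: p ≥ α → fail to reject H₀

reject H₀: no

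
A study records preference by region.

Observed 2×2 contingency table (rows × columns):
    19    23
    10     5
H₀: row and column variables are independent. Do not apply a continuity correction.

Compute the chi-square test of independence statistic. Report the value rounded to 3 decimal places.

Row totals [42, 15], col totals [29, 28], n=57
χ² = (19−21.37)²/21.37 + (23−20.63)²/20.63 + (10−7.63)²/7.63 + (5−7.37)²/7.37 = 2.0307
df = 1

test statistic = 2.031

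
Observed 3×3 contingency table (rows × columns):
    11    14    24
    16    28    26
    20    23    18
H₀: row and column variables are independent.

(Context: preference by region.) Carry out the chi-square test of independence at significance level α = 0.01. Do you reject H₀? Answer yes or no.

Row totals [49, 70, 61], col totals [47, 65, 68], n=180
χ² = (11−12.79)²/12.79 + (14−17.69)²/17.69 + (24−18.51)²/18.51 + (16−18.28)²/18.28 + (28−25.28)²/25.28 + (26−26.44)²/26.44 + (20−15.93)²/15.93 + (23−22.03)²/22.03 + (18−23.04)²/23.04 = 5.4234
df = 4
p-value (upper-tail) = 0.24655
At α=0.01: p ≥ α → fail to reject H₀

reject H₀: no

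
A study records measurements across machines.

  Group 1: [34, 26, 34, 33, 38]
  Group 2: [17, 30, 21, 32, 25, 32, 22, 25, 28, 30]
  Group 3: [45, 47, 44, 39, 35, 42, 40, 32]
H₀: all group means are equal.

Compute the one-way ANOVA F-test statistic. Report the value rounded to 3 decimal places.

Group means [33.00, 26.20, 40.50], grand mean 32.652
SSB = Σnᵢ(x̄ᵢ−x̄)² = 909.617; SSW = ΣΣ(x−x̄ᵢ)² = 489.600
MSB = 909.617/2 = 454.8087; MSW = 489.600/20 = 24.4800
F = MSB/MSW = 18.5788
df = (2, 20)

test statistic = 18.579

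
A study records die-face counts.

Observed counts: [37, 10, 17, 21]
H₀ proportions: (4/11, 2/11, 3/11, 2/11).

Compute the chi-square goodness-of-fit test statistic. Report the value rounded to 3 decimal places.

n = 85; E_i = n·p_i = [30.91, 15.45, 23.18, 15.45]
χ² = (37−30.91)²/30.91 + (10−15.45)²/15.45 + (17−23.18)²/23.18 + (21−15.45)²/15.45 = 6.7637
df = 3

test statistic = 6.764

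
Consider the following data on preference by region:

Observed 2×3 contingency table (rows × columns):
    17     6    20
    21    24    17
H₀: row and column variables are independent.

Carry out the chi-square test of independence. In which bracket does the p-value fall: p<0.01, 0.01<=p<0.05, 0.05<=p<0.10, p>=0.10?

p-value bracket: 0.01<=p<0.05

Row totals [43, 62], col totals [38, 30, 37], n=105
χ² = (17−15.56)²/15.56 + (6−12.29)²/12.29 + (20−15.15)²/15.15 + (21−22.44)²/22.44 + (24−17.71)²/17.71 + (17−21.85)²/21.85 = 8.2979
df = 2
p-value (upper-tail) = 0.01578
→ bracket: 0.01<=p<0.05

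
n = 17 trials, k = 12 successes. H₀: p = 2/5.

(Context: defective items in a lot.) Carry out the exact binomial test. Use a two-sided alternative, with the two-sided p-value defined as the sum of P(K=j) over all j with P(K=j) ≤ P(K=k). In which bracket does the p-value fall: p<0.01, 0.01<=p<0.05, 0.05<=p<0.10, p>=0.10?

Exact binomial: n=17, k=12, p₀=2/5=0.4000
P(X=j) = C(n,j)·p₀^j·(1−p₀)^(n−j); p = Σ P(X=j) over j with P(X=j) ≤ P(X=12)
p-value (two-sided) = 0.01268
→ bracket: 0.01<=p<0.05

p-value bracket: 0.01<=p<0.05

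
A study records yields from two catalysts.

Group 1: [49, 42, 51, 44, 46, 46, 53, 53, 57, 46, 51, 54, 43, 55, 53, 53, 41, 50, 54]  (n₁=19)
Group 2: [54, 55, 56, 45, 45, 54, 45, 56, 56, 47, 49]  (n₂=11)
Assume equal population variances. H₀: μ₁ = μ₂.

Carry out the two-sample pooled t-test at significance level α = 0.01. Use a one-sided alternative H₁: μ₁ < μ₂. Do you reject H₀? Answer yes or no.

x̄₁=49.526, s₁=4.823, n₁=19
x̄₂=51.091, s₂=4.867, n₂=11
s_p² = [18·4.823² + 10·4.867²]/28 = 23.4159
SE = √(s_p²·(1/19+1/11)) = 1.8333
t = (49.526−51.091)/1.8333 = -0.8534
df = 28
p-value (one-sided, H₁ less) = 0.20034
At α=0.01: p ≥ α → fail to reject H₀

reject H₀: no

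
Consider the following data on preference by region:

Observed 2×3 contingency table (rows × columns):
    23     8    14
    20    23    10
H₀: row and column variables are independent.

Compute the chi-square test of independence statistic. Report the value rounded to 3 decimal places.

test statistic = 7.531

Row totals [45, 53], col totals [43, 31, 24], n=98
χ² = (23−19.74)²/19.74 + (8−14.23)²/14.23 + (14−11.02)²/11.02 + (20−23.26)²/23.26 + (23−16.77)²/16.77 + (10−12.98)²/12.98 = 7.5312
df = 2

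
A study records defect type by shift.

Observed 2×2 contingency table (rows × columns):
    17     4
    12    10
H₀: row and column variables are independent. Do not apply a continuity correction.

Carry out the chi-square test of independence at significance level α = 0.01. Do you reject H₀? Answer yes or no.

Row totals [21, 22], col totals [29, 14], n=43
χ² = (17−14.16)²/14.16 + (4−6.84)²/6.84 + (12−14.84)²/14.84 + (10−7.16)²/7.16 = 3.4121
df = 1
p-value (upper-tail) = 0.06472
At α=0.01: p ≥ α → fail to reject H₀

reject H₀: no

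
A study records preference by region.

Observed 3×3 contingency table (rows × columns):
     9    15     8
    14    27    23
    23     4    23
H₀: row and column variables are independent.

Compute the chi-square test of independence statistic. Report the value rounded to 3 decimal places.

Row totals [32, 64, 50], col totals [46, 46, 54], n=146
χ² = (9−10.08)²/10.08 + (15−10.08)²/10.08 + (8−11.84)²/11.84 + (14−20.16)²/20.16 + (27−20.16)²/20.16 + (23−23.67)²/23.67 + (23−15.75)²/15.75 + (4−15.75)²/15.75 + (23−18.49)²/18.49 = 21.1796
df = 4

test statistic = 21.180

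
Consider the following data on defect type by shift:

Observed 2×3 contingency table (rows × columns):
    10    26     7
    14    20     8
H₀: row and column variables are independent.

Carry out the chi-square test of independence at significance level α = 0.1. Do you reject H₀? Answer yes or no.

reject H₀: no

Row totals [43, 42], col totals [24, 46, 15], n=85
χ² = (10−12.14)²/12.14 + (26−23.27)²/23.27 + (7−7.59)²/7.59 + (14−11.86)²/11.86 + (20−22.73)²/22.73 + (8−7.41)²/7.41 = 1.5044
df = 2
p-value (upper-tail) = 0.47133
At α=0.1: p ≥ α → fail to reject H₀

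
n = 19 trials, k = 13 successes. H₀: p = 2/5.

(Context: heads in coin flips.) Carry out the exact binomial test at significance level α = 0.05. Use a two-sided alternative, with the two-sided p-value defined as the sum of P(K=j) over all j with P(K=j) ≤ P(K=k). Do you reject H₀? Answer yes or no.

reject H₀: yes

Exact binomial: n=19, k=13, p₀=2/5=0.4000
P(X=j) = C(n,j)·p₀^j·(1−p₀)^(n−j); p = Σ P(X=j) over j with P(X=j) ≤ P(X=13)
p-value (two-sided) = 0.01703
At α=0.05: p < α → reject H₀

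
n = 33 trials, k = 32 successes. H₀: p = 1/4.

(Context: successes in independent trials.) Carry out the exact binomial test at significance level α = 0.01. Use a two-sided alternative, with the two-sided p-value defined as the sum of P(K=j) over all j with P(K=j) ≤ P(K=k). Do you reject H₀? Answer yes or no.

reject H₀: yes

Exact binomial: n=33, k=32, p₀=1/4=0.2500
P(X=j) = C(n,j)·p₀^j·(1−p₀)^(n−j); p = Σ P(X=j) over j with P(X=j) ≤ P(X=32)
p-value (two-sided) = 0.00000
At α=0.01: p < α → reject H₀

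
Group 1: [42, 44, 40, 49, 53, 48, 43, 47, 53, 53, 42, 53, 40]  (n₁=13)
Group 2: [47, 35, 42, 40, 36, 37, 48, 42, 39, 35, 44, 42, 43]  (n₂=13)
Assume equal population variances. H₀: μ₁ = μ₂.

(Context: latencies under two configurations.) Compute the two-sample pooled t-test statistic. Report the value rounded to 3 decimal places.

test statistic = 3.186

x̄₁=46.692, s₁=5.170, n₁=13
x̄₂=40.769, s₂=4.265, n₂=13
s_p² = [12·5.170² + 12·4.265²]/24 = 22.4615
SE = √(s_p²·(1/13+1/13)) = 1.8589
t = (46.692−40.769)/1.8589 = 3.1863
df = 24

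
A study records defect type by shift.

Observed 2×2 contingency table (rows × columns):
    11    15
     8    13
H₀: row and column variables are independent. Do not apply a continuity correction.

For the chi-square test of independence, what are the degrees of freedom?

df = (r−1)(c−1) = (2−1)·(2−1) = 1

degrees of freedom = 1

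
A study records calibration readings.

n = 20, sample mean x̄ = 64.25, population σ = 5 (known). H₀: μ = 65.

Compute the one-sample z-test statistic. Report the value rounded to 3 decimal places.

test statistic = -0.671

SE = σ/√n = 5/√20 = 1.1180
z = (x̄−μ₀)/SE = (64.25−65)/1.1180 = -0.6708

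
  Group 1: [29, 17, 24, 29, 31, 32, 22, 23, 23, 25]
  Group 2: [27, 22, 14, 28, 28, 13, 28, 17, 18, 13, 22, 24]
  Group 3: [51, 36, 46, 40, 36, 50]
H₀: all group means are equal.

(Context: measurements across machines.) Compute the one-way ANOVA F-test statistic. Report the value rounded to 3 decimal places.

test statistic = 30.357

Group means [25.50, 21.17, 43.17], grand mean 27.429
SSB = Σnᵢ(x̄ᵢ−x̄)² = 1993.857; SSW = ΣΣ(x−x̄ᵢ)² = 821.000
MSB = 1993.857/2 = 996.9286; MSW = 821.000/25 = 32.8400
F = MSB/MSW = 30.3571
df = (2, 25)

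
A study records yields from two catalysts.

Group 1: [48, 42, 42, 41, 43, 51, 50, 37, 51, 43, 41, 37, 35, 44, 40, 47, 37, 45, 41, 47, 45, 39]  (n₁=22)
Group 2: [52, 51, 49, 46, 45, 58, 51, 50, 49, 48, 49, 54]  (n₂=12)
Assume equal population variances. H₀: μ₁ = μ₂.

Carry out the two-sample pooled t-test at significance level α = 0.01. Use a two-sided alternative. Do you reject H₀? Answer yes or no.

x̄₁=43.000, s₁=4.650, n₁=22
x̄₂=50.167, s₂=3.486, n₂=12
s_p² = [21·4.650² + 11·3.486²]/32 = 18.3646
SE = √(s_p²·(1/22+1/12)) = 1.5379
t = (43.000−50.167)/1.5379 = -4.6600
df = 32
p-value (two-sided) = 0.00005
At α=0.01: p < α → reject H₀

reject H₀: yes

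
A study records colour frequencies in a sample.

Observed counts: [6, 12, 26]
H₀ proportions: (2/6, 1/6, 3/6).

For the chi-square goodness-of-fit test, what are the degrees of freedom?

df = k − 1 = 3 − 1 = 2

degrees of freedom = 2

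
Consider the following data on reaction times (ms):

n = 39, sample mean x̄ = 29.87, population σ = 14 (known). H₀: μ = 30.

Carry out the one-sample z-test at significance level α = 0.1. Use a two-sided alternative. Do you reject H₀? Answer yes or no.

SE = σ/√n = 14/√39 = 2.2418
z = (x̄−μ₀)/SE = (29.87−30)/2.2418 = -0.0580
p-value (two-sided) = 0.95376
At α=0.1: p ≥ α → fail to reject H₀

reject H₀: no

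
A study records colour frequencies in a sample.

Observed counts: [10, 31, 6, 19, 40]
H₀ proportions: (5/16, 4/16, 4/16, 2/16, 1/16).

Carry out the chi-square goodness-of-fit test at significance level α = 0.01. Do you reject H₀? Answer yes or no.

n = 106; E_i = n·p_i = [33.12, 26.50, 26.50, 13.25, 6.62]
χ² = (10−33.12)²/33.12 + (31−26.50)²/26.50 + (6−26.50)²/26.50 + (19−13.25)²/13.25 + (40−6.62)²/6.62 = 203.3962
df = 4
p-value (upper-tail) = 0.00000
At α=0.01: p < α → reject H₀

reject H₀: yes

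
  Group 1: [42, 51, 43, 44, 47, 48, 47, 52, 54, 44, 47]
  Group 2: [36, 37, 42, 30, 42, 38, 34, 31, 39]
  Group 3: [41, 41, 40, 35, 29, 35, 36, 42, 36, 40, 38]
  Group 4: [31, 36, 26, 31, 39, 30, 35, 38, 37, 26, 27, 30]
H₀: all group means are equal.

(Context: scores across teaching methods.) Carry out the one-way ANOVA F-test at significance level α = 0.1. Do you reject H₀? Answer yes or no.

Group means [47.18, 36.56, 37.55, 32.17], grand mean 38.302
SSB = Σnᵢ(x̄ᵢ−x̄)² = 1352.817; SSW = ΣΣ(x−x̄ᵢ)² = 686.253
MSB = 1352.817/3 = 450.9391; MSW = 686.253/39 = 17.5962
F = MSB/MSW = 25.6270
df = (3, 39)
p-value (upper-tail) = 0.00000
At α=0.1: p < α → reject H₀

reject H₀: yes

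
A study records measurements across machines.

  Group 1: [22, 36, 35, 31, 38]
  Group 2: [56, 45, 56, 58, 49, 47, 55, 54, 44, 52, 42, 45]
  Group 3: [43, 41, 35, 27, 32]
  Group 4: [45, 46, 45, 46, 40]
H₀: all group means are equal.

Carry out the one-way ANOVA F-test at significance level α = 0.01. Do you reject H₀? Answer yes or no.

reject H₀: yes

Group means [32.40, 50.25, 35.60, 44.40], grand mean 43.148
SSB = Σnᵢ(x̄ᵢ−x̄)² = 1475.557; SSW = ΣΣ(x−x̄ᵢ)² = 697.850
MSB = 1475.557/3 = 491.8525; MSW = 697.850/23 = 30.3413
F = MSB/MSW = 16.2107
df = (3, 23)
p-value (upper-tail) = 0.00001
At α=0.01: p < α → reject H₀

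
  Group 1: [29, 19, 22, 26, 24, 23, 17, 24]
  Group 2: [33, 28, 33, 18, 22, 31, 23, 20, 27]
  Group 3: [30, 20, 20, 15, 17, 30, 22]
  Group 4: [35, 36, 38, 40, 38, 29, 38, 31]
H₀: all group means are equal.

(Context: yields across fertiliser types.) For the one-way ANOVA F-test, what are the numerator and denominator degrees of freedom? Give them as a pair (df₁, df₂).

degrees of freedom = [3, 28]

k = 4 groups, N = 32 total
df = (k−1, N−k) = (4−1, 32−4) = (3, 28)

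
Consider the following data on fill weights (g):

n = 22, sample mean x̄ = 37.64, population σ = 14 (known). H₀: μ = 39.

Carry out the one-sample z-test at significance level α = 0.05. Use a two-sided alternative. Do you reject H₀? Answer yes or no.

SE = σ/√n = 14/√22 = 2.9848
z = (x̄−μ₀)/SE = (37.64−39)/2.9848 = -0.4556
p-value (two-sided) = 0.64865
At α=0.05: p ≥ α → fail to reject H₀

reject H₀: no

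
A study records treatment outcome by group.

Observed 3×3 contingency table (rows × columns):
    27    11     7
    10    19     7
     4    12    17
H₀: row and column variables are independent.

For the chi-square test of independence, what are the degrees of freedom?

df = (r−1)(c−1) = (3−1)·(3−1) = 4

degrees of freedom = 4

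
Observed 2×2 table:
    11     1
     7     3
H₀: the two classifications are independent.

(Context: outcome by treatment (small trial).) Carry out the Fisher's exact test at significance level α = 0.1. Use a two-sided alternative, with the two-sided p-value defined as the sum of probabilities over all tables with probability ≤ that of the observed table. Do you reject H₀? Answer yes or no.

Margins: r₁=12, r₂=10, c₁=18, c₂=4, n=22
p_obs = C(12,11)·C(10,7)/C(22,18); sum pmf over tables with pmf ≤ p_obs
p-value (two-sided) = 0.29323
At α=0.1: p ≥ α → fail to reject H₀

reject H₀: no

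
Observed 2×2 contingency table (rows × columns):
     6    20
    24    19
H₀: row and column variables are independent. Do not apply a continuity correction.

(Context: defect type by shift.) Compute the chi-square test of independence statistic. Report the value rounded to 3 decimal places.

test statistic = 7.066

Row totals [26, 43], col totals [30, 39], n=69
χ² = (6−11.30)²/11.30 + (20−14.70)²/14.70 + (24−18.70)²/18.70 + (19−24.30)²/24.30 = 7.0662
df = 1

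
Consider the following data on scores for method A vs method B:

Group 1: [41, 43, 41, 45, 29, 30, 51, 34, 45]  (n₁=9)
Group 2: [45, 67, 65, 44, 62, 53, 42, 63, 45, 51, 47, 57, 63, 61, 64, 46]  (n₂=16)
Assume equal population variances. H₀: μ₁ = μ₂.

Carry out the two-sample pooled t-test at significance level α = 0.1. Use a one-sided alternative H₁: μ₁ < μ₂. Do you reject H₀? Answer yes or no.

reject H₀: yes

x̄₁=39.889, s₁=7.407, n₁=9
x̄₂=54.688, s₂=8.927, n₂=16
s_p² = [8·7.407² + 15·8.927²]/23 = 71.0577
SE = √(s_p²·(1/9+1/16)) = 3.5123
t = (39.889−54.688)/3.5123 = -4.2133
df = 23
p-value (one-sided, H₁ less) = 0.00017
At α=0.1: p < α → reject H₀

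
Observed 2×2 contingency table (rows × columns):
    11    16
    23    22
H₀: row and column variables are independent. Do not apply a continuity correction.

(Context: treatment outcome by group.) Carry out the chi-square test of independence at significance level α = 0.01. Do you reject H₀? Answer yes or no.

reject H₀: no

Row totals [27, 45], col totals [34, 38], n=72
χ² = (11−12.75)²/12.75 + (16−14.25)²/14.25 + (23−21.25)²/21.25 + (22−23.75)²/23.75 = 0.7282
df = 1
p-value (upper-tail) = 0.39348
At α=0.01: p ≥ α → fail to reject H₀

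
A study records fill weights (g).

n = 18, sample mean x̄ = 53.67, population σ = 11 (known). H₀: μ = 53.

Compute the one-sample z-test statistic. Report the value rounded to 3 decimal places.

SE = σ/√n = 11/√18 = 2.5927
z = (x̄−μ₀)/SE = (53.67−53)/2.5927 = 0.2584

test statistic = 0.258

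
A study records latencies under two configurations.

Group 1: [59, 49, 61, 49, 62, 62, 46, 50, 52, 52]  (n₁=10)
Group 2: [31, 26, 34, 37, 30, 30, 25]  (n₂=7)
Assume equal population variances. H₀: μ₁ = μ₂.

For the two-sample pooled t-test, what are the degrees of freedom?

df = n₁ + n₂ − 2 = 10 + 7 − 2 = 15

degrees of freedom = 15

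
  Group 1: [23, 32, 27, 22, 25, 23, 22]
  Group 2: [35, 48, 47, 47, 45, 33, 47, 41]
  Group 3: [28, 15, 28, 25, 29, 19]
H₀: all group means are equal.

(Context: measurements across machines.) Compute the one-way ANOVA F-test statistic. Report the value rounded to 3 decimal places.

Group means [24.86, 42.88, 24.00], grand mean 31.476
SSB = Σnᵢ(x̄ᵢ−x̄)² = 1681.506; SSW = ΣΣ(x−x̄ᵢ)² = 487.732
MSB = 1681.506/2 = 840.7530; MSW = 487.732/18 = 27.0962
F = MSB/MSW = 31.0284
df = (2, 18)

test statistic = 31.028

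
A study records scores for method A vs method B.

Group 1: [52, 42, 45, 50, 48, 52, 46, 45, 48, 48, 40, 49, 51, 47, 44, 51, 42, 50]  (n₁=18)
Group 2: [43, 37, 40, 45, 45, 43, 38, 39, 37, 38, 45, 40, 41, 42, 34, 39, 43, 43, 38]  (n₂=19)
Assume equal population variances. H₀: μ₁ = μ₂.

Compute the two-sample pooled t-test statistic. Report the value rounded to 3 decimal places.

x̄₁=47.222, s₁=3.623, n₁=18
x̄₂=40.526, s₂=3.151, n₂=19
s_p² = [17·3.623² + 18·3.151²]/35 = 11.4814
SE = √(s_p²·(1/18+1/19)) = 1.1145
t = (47.222−40.526)/1.1145 = 6.0079
df = 35

test statistic = 6.008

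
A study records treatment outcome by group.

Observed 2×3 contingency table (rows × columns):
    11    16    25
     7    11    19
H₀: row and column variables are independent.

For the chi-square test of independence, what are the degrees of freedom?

df = (r−1)(c−1) = (2−1)·(3−1) = 2

degrees of freedom = 2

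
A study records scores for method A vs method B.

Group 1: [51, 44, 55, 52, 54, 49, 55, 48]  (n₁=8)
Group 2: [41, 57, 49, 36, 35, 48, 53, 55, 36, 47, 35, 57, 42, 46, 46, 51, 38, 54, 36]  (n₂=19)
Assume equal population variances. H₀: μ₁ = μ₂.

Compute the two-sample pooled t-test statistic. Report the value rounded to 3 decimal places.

test statistic = 1.914

x̄₁=51.000, s₁=3.854, n₁=8
x̄₂=45.368, s₂=7.868, n₂=19
s_p² = [7·3.854² + 18·7.868²]/25 = 48.7368
SE = √(s_p²·(1/8+1/19)) = 2.9423
t = (51.000−45.368)/2.9423 = 1.9140
df = 25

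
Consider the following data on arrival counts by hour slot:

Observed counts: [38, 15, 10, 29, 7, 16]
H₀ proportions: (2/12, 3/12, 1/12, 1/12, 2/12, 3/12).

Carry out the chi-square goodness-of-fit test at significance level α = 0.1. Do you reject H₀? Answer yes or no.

n = 115; E_i = n·p_i = [19.17, 28.75, 9.58, 9.58, 19.17, 28.75]
χ² = (38−19.17)²/19.17 + (15−28.75)²/28.75 + (10−9.58)²/9.58 + (29−9.58)²/9.58 + (7−19.17)²/19.17 + (16−28.75)²/28.75 = 77.8174
df = 5
p-value (upper-tail) = 0.00000
At α=0.1: p < α → reject H₀

reject H₀: yes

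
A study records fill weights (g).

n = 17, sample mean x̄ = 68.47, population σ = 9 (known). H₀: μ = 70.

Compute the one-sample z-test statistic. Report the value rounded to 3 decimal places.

test statistic = -0.701

SE = σ/√n = 9/√17 = 2.1828
z = (x̄−μ₀)/SE = (68.47−70)/2.1828 = -0.7009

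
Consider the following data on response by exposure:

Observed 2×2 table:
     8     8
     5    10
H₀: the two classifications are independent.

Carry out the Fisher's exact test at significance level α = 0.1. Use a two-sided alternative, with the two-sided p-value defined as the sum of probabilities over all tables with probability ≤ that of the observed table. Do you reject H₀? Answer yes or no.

reject H₀: no

Margins: r₁=16, r₂=15, c₁=13, c₂=18, n=31
p_obs = C(16,8)·C(15,5)/C(31,13); sum pmf over tables with pmf ≤ p_obs
p-value (two-sided) = 0.47255
At α=0.1: p ≥ α → fail to reject H₀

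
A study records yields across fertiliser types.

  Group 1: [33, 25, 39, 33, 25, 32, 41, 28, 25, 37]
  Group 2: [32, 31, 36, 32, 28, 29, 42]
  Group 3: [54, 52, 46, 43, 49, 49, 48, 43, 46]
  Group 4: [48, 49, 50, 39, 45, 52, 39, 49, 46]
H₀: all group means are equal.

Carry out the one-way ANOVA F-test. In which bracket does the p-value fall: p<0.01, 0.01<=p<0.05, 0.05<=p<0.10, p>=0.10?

p-value bracket: p<0.01

Group means [31.80, 32.86, 47.78, 46.33], grand mean 39.857
SSB = Σnᵢ(x̄ᵢ−x̄)² = 1934.273; SSW = ΣΣ(x−x̄ᵢ)² = 740.013
MSB = 1934.273/3 = 644.7577; MSW = 740.013/31 = 23.8714
F = MSB/MSW = 27.0097
df = (3, 31)
p-value (upper-tail) = 0.00000
→ bracket: p<0.01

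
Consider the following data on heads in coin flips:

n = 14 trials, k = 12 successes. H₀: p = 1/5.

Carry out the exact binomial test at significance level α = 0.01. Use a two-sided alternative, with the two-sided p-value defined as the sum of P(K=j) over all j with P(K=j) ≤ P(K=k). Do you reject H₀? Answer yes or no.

reject H₀: yes

Exact binomial: n=14, k=12, p₀=1/5=0.2000
P(X=j) = C(n,j)·p₀^j·(1−p₀)^(n−j); p = Σ P(X=j) over j with P(X=j) ≤ P(X=12)
p-value (two-sided) = 0.00000
At α=0.01: p < α → reject H₀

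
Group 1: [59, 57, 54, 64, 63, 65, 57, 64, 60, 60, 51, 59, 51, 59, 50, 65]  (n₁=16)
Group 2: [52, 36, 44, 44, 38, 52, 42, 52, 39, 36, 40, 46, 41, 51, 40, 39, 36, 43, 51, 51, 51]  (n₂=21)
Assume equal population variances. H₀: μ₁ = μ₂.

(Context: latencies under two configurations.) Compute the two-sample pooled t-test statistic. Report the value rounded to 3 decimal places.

x̄₁=58.625, s₁=5.032, n₁=16
x̄₂=44.000, s₂=5.983, n₂=21
s_p² = [15·5.032² + 20·5.983²]/35 = 31.3071
SE = √(s_p²·(1/16+1/21)) = 1.8567
t = (58.625−44.000)/1.8567 = 7.8767
df = 35

test statistic = 7.877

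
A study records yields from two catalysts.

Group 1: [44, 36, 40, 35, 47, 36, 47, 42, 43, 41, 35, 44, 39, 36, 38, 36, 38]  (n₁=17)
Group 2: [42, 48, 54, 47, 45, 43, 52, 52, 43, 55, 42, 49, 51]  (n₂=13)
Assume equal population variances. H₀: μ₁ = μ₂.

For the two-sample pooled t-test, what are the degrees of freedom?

df = n₁ + n₂ − 2 = 17 + 13 − 2 = 28

degrees of freedom = 28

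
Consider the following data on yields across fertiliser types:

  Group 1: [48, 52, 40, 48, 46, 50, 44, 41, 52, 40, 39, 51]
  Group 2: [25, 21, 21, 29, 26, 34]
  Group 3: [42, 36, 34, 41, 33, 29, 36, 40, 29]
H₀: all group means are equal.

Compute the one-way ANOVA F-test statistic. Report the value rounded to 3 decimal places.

Group means [45.92, 26.00, 35.56], grand mean 38.037
SSB = Σnᵢ(x̄ᵢ−x̄)² = 1669.824; SSW = ΣΣ(x−x̄ᵢ)² = 581.139
MSB = 1669.824/2 = 834.9120; MSW = 581.139/24 = 24.2141
F = MSB/MSW = 34.4804
df = (2, 24)

test statistic = 34.480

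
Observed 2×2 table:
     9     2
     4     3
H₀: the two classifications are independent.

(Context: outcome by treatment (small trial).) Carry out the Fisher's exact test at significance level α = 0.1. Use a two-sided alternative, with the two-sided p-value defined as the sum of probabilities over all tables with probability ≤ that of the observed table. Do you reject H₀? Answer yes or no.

reject H₀: no

Margins: r₁=11, r₂=7, c₁=13, c₂=5, n=18
p_obs = C(11,9)·C(7,4)/C(18,13); sum pmf over tables with pmf ≤ p_obs
p-value (two-sided) = 0.32598
At α=0.1: p ≥ α → fail to reject H₀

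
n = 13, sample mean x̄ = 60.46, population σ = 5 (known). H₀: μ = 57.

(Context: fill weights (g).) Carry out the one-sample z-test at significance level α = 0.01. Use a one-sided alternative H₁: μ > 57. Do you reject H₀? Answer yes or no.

SE = σ/√n = 5/√13 = 1.3868
z = (x̄−μ₀)/SE = (60.46−57)/1.3868 = 2.4950
p-value (one-sided, H₁ greater) = 0.00630
At α=0.01: p < α → reject H₀

reject H₀: yes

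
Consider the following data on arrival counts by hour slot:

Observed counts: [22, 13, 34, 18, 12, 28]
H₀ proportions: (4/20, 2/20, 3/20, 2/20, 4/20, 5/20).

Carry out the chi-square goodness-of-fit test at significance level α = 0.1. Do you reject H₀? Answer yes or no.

reject H₀: yes

n = 127; E_i = n·p_i = [25.40, 12.70, 19.05, 12.70, 25.40, 31.75]
χ² = (22−25.40)²/25.40 + (13−12.70)²/12.70 + (34−19.05)²/19.05 + (18−12.70)²/12.70 + (12−25.40)²/25.40 + (28−31.75)²/31.75 = 21.9186
df = 5
p-value (upper-tail) = 0.00054
At α=0.1: p < α → reject H₀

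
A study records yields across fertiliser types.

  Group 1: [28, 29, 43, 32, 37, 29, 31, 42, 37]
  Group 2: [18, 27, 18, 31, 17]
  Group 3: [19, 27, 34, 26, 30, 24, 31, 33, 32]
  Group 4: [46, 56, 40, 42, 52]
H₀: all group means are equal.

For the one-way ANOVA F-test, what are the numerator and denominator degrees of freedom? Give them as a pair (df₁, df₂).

degrees of freedom = [3, 24]

k = 4 groups, N = 28 total
df = (k−1, N−k) = (4−1, 28−4) = (3, 24)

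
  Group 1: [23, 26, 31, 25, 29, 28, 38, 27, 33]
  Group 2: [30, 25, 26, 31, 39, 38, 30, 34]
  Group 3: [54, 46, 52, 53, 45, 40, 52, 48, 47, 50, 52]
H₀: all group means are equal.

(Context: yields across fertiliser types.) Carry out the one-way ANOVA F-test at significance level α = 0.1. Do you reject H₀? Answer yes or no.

reject H₀: yes

Group means [28.89, 31.62, 49.00], grand mean 37.571
SSB = Σnᵢ(x̄ᵢ−x̄)² = 2398.093; SSW = ΣΣ(x−x̄ᵢ)² = 528.764
MSB = 2398.093/2 = 1199.0466; MSW = 528.764/25 = 21.1506
F = MSB/MSW = 56.6910
df = (2, 25)
p-value (upper-tail) = 0.00000
At α=0.1: p < α → reject H₀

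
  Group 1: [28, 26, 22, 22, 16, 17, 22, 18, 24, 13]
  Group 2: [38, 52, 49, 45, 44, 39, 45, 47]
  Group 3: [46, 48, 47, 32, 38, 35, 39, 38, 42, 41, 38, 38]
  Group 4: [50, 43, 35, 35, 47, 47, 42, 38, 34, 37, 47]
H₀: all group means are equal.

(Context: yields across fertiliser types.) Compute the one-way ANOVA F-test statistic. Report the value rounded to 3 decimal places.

test statistic = 44.614

Group means [20.80, 44.88, 40.17, 41.36], grand mean 36.683
SSB = Σnᵢ(x̄ᵢ−x̄)² = 3446.191; SSW = ΣΣ(x−x̄ᵢ)² = 952.687
MSB = 3446.191/3 = 1148.7303; MSW = 952.687/37 = 25.7483
F = MSB/MSW = 44.6138
df = (3, 37)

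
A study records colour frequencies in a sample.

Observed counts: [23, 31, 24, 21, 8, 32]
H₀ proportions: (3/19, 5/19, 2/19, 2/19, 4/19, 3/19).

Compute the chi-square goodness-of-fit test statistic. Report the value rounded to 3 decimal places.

n = 139; E_i = n·p_i = [21.95, 36.58, 14.63, 14.63, 29.26, 21.95]
χ² = (23−21.95)²/21.95 + (31−36.58)²/36.58 + (24−14.63)²/14.63 + (21−14.63)²/14.63 + (8−29.26)²/29.26 + (32−21.95)²/21.95 = 29.7264
df = 5

test statistic = 29.726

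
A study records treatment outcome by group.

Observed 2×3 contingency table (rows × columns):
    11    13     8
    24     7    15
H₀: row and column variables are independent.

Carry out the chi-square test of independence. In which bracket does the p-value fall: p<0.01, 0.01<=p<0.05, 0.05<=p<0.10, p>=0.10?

p-value bracket: 0.01<=p<0.05

Row totals [32, 46], col totals [35, 20, 23], n=78
χ² = (11−14.36)²/14.36 + (13−8.21)²/8.21 + (8−9.44)²/9.44 + (24−20.64)²/20.64 + (7−11.79)²/11.79 + (15−13.56)²/13.56 = 6.4541
df = 2
p-value (upper-tail) = 0.03967
→ bracket: 0.01<=p<0.05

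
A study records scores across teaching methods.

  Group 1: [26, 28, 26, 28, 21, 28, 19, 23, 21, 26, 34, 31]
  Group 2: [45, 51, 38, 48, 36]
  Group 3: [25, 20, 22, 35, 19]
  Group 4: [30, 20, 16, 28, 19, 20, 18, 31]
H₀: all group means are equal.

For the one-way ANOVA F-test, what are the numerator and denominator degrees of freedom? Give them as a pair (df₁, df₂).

k = 4 groups, N = 30 total
df = (k−1, N−k) = (4−1, 30−4) = (3, 26)

degrees of freedom = [3, 26]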